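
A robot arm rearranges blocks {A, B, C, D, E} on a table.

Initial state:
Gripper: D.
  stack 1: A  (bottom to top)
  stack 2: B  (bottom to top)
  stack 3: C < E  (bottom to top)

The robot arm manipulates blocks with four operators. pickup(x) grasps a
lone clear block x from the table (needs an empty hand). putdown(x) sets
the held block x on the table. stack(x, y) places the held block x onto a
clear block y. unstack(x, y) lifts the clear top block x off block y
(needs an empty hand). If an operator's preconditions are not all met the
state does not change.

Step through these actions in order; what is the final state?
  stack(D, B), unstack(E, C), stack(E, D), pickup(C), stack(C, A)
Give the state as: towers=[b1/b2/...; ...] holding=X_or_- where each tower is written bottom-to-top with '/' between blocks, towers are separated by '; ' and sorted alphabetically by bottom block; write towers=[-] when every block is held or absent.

towers=[A/C; B/D/E] holding=-

step 1 (stack(D, B)): towers=[A; B/D; C/E] holding=-
step 2 (unstack(E, C)): towers=[A; B/D; C] holding=E
step 3 (stack(E, D)): towers=[A; B/D/E; C] holding=-
step 4 (pickup(C)): towers=[A; B/D/E] holding=C
step 5 (stack(C, A)): towers=[A/C; B/D/E] holding=-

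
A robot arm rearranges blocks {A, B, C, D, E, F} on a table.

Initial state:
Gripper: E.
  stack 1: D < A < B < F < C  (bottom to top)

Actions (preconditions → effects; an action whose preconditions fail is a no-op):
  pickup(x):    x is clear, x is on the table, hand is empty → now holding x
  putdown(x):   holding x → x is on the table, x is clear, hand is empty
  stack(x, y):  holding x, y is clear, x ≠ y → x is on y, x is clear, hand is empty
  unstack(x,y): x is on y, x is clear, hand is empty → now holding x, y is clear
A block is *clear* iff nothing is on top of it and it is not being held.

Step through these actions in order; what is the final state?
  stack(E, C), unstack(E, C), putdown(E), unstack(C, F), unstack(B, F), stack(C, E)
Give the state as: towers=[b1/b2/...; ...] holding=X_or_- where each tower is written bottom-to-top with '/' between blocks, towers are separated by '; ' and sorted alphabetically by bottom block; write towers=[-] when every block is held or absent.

towers=[D/A/B/F; E/C] holding=-

step 1 (stack(E, C)): towers=[D/A/B/F/C/E] holding=-
step 2 (unstack(E, C)): towers=[D/A/B/F/C] holding=E
step 3 (putdown(E)): towers=[D/A/B/F/C; E] holding=-
step 4 (unstack(C, F)): towers=[D/A/B/F; E] holding=C
step 5 (unstack(B, F)) [no-op]: towers=[D/A/B/F; E] holding=C
step 6 (stack(C, E)): towers=[D/A/B/F; E/C] holding=-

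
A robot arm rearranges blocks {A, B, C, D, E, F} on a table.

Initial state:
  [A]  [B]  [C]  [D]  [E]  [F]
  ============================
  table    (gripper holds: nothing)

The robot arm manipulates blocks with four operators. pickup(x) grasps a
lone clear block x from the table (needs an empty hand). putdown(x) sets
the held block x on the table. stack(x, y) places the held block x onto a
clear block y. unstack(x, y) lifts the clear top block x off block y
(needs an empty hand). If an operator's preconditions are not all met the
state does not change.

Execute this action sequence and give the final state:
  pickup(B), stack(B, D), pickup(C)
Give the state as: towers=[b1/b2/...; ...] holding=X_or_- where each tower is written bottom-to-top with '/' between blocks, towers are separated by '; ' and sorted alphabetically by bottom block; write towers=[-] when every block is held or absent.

towers=[A; D/B; E; F] holding=C

step 1 (pickup(B)): towers=[A; C; D; E; F] holding=B
step 2 (stack(B, D)): towers=[A; C; D/B; E; F] holding=-
step 3 (pickup(C)): towers=[A; D/B; E; F] holding=C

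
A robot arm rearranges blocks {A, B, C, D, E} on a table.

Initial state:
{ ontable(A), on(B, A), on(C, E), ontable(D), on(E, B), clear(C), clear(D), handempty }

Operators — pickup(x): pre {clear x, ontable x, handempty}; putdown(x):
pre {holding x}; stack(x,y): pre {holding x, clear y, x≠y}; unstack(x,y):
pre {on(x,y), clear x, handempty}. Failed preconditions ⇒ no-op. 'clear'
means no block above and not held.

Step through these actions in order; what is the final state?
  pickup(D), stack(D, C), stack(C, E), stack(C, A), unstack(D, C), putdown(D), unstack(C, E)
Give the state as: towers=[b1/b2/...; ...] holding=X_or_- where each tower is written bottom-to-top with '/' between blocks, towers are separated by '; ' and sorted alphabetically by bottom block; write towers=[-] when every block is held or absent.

step 1 (pickup(D)): towers=[A/B/E/C] holding=D
step 2 (stack(D, C)): towers=[A/B/E/C/D] holding=-
step 3 (stack(C, E)) [no-op]: towers=[A/B/E/C/D] holding=-
step 4 (stack(C, A)) [no-op]: towers=[A/B/E/C/D] holding=-
step 5 (unstack(D, C)): towers=[A/B/E/C] holding=D
step 6 (putdown(D)): towers=[A/B/E/C; D] holding=-
step 7 (unstack(C, E)): towers=[A/B/E; D] holding=C

towers=[A/B/E; D] holding=C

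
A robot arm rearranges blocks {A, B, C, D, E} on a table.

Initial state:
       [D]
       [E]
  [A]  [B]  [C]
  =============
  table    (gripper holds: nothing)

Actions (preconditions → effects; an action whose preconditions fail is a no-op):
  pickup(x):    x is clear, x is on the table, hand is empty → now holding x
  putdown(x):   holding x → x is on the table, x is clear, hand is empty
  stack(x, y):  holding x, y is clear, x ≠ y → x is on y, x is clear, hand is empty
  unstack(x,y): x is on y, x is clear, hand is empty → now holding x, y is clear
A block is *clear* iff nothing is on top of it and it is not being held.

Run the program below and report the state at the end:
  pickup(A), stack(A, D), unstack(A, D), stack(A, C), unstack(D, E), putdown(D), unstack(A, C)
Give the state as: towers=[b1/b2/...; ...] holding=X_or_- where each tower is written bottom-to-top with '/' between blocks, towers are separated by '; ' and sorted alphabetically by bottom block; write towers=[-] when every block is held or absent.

towers=[B/E; C; D] holding=A

step 1 (pickup(A)): towers=[B/E/D; C] holding=A
step 2 (stack(A, D)): towers=[B/E/D/A; C] holding=-
step 3 (unstack(A, D)): towers=[B/E/D; C] holding=A
step 4 (stack(A, C)): towers=[B/E/D; C/A] holding=-
step 5 (unstack(D, E)): towers=[B/E; C/A] holding=D
step 6 (putdown(D)): towers=[B/E; C/A; D] holding=-
step 7 (unstack(A, C)): towers=[B/E; C; D] holding=A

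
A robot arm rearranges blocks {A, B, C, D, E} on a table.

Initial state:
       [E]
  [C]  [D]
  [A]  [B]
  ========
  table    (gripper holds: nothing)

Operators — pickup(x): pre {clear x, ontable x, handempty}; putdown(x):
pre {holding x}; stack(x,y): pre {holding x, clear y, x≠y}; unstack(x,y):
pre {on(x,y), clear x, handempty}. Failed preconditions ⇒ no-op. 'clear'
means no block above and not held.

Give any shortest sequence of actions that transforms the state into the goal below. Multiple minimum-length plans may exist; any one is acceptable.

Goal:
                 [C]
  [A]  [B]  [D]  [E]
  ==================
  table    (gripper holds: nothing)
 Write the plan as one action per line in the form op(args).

step 1 (unstack(E, D)): towers=[A/C; B/D] holding=E
step 2 (putdown(E)): towers=[A/C; B/D; E] holding=-
step 3 (unstack(D, B)): towers=[A/C; B; E] holding=D
step 4 (putdown(D)): towers=[A/C; B; D; E] holding=-
step 5 (unstack(C, A)): towers=[A; B; D; E] holding=C
step 6 (stack(C, E)): towers=[A; B; D; E/C] holding=-
goal check: towers=[A; B; D; E/C] holding=- — reached (length 6, optimal by BFS)

unstack(E, D)
putdown(E)
unstack(D, B)
putdown(D)
unstack(C, A)
stack(C, E)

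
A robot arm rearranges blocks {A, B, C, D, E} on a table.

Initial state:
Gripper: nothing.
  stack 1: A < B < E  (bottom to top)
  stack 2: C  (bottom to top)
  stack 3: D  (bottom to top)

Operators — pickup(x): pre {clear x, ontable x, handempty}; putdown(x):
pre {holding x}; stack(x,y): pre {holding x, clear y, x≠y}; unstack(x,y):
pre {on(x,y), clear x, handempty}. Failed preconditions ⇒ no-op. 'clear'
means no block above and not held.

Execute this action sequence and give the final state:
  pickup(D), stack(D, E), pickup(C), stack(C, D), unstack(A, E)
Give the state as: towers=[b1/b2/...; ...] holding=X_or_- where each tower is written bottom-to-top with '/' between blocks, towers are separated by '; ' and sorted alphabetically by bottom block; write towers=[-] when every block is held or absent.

towers=[A/B/E/D/C] holding=-

step 1 (pickup(D)): towers=[A/B/E; C] holding=D
step 2 (stack(D, E)): towers=[A/B/E/D; C] holding=-
step 3 (pickup(C)): towers=[A/B/E/D] holding=C
step 4 (stack(C, D)): towers=[A/B/E/D/C] holding=-
step 5 (unstack(A, E)) [no-op]: towers=[A/B/E/D/C] holding=-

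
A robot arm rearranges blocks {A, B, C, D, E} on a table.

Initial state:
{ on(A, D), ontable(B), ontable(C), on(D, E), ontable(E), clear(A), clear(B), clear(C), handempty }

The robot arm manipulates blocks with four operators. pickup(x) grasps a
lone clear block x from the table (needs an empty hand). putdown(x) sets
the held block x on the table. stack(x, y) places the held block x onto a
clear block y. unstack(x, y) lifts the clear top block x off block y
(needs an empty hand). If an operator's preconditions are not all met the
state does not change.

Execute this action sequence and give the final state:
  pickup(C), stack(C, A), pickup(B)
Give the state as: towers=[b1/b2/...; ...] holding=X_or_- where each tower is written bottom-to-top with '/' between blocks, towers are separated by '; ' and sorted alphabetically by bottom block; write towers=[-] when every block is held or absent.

towers=[E/D/A/C] holding=B

step 1 (pickup(C)): towers=[B; E/D/A] holding=C
step 2 (stack(C, A)): towers=[B; E/D/A/C] holding=-
step 3 (pickup(B)): towers=[E/D/A/C] holding=B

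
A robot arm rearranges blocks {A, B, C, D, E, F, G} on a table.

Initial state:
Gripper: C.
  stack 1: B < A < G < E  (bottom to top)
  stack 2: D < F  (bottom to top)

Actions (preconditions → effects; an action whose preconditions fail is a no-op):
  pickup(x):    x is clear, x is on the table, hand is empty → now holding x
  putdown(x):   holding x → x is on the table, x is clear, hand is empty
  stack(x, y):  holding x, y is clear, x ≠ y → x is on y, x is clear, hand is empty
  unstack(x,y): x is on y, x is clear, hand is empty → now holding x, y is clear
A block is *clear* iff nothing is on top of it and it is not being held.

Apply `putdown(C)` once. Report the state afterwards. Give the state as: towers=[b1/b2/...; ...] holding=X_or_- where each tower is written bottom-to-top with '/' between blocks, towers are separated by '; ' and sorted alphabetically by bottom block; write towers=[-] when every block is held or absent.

before: towers=[B/A/G/E; D/F] holding=C
pre[putdown(C)]: holding(C) ok
all met → apply putdown(C)
after:  towers=[B/A/G/E; C; D/F] holding=-

towers=[B/A/G/E; C; D/F] holding=-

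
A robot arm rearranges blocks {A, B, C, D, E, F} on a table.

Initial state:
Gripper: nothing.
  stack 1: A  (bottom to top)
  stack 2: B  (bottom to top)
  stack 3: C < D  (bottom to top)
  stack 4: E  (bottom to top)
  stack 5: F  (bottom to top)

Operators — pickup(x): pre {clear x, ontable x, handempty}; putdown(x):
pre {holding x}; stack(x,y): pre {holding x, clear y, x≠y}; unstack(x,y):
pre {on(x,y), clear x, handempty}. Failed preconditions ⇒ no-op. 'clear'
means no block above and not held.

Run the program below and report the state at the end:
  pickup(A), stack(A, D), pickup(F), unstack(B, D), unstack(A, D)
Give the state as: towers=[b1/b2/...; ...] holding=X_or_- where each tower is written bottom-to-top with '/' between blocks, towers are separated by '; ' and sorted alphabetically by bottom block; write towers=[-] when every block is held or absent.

towers=[B; C/D/A; E] holding=F

step 1 (pickup(A)): towers=[B; C/D; E; F] holding=A
step 2 (stack(A, D)): towers=[B; C/D/A; E; F] holding=-
step 3 (pickup(F)): towers=[B; C/D/A; E] holding=F
step 4 (unstack(B, D)) [no-op]: towers=[B; C/D/A; E] holding=F
step 5 (unstack(A, D)) [no-op]: towers=[B; C/D/A; E] holding=F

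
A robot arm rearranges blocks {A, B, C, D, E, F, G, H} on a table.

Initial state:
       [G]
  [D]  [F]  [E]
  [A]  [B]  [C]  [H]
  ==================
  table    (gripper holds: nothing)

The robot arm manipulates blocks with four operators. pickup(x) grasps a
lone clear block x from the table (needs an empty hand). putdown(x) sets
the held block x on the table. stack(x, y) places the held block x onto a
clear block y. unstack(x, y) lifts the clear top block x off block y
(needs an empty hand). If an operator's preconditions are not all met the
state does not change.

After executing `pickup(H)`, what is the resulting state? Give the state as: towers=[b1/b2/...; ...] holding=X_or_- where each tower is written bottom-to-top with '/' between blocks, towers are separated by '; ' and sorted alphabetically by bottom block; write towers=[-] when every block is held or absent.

towers=[A/D; B/F/G; C/E] holding=H

before: towers=[A/D; B/F/G; C/E; H] holding=-
pre[pickup(H)]: clear(H) ✓, ontable(H) ✓, handempty ✓
all met → apply pickup(H)
after:  towers=[A/D; B/F/G; C/E] holding=H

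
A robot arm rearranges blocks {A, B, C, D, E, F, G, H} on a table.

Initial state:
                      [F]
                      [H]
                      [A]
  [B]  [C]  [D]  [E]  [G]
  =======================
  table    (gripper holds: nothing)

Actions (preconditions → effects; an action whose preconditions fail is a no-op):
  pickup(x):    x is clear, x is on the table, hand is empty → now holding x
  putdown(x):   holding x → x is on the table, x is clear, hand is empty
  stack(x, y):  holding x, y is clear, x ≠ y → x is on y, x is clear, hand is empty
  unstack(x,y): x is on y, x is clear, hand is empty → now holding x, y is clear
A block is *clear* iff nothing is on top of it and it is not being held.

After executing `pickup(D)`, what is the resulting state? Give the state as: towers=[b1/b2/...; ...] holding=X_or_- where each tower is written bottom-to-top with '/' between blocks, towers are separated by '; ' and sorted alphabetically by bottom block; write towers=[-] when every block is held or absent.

before: towers=[B; C; D; E; G/A/H/F] holding=-
pre[pickup(D)]: clear(D) yes, ontable(D) yes, handempty yes
all met → apply pickup(D)
after:  towers=[B; C; E; G/A/H/F] holding=D

towers=[B; C; E; G/A/H/F] holding=D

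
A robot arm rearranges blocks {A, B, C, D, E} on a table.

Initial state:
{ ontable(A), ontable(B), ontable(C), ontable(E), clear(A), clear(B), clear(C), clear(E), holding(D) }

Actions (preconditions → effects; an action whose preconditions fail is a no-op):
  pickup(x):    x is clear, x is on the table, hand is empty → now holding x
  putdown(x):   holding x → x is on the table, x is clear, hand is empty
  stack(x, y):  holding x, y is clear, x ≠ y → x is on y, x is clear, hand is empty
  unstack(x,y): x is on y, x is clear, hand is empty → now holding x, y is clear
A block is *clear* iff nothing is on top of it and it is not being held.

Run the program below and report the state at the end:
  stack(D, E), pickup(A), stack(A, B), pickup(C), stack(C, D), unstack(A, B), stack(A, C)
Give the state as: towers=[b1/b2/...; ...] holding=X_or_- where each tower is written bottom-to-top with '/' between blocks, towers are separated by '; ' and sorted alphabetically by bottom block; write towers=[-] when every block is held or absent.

towers=[B; E/D/C/A] holding=-

step 1 (stack(D, E)): towers=[A; B; C; E/D] holding=-
step 2 (pickup(A)): towers=[B; C; E/D] holding=A
step 3 (stack(A, B)): towers=[B/A; C; E/D] holding=-
step 4 (pickup(C)): towers=[B/A; E/D] holding=C
step 5 (stack(C, D)): towers=[B/A; E/D/C] holding=-
step 6 (unstack(A, B)): towers=[B; E/D/C] holding=A
step 7 (stack(A, C)): towers=[B; E/D/C/A] holding=-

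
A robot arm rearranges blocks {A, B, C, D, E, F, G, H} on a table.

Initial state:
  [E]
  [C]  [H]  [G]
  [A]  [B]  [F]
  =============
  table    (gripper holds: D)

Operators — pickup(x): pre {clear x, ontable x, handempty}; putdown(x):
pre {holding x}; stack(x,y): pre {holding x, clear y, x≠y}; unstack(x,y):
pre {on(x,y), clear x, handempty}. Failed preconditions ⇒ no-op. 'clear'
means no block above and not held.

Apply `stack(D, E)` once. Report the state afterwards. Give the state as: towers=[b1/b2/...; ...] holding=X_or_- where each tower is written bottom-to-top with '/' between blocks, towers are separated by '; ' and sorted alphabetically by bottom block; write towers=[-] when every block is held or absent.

before: towers=[A/C/E; B/H; F/G] holding=D
pre[stack(D, E)]: holding(D) ✓, clear(E) ✓, D≠E ✓
all met → apply stack(D, E)
after:  towers=[A/C/E/D; B/H; F/G] holding=-

towers=[A/C/E/D; B/H; F/G] holding=-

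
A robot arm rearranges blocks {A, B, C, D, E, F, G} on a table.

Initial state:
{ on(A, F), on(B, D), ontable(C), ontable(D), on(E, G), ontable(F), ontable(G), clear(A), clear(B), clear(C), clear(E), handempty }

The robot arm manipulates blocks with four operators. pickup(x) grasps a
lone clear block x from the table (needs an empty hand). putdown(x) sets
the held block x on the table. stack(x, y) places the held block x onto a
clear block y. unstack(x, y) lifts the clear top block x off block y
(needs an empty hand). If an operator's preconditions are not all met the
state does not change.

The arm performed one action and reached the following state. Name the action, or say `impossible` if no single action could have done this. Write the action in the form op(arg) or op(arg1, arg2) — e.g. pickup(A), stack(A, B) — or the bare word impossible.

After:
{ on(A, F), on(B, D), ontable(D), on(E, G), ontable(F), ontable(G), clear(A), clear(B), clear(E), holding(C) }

target: towers=[D/B; F/A; G/E] holding=C
     unstack(B, D) → towers=[C; D; F/A; G/E] holding=B
     unstack(A, F) → towers=[C; D/B; F; G/E] holding=A
     unstack(E, G) → towers=[C; D/B; F/A; G] holding=E
         pickup(C) → towers=[D/B; F/A; G/E] holding=C  ← match

pickup(C)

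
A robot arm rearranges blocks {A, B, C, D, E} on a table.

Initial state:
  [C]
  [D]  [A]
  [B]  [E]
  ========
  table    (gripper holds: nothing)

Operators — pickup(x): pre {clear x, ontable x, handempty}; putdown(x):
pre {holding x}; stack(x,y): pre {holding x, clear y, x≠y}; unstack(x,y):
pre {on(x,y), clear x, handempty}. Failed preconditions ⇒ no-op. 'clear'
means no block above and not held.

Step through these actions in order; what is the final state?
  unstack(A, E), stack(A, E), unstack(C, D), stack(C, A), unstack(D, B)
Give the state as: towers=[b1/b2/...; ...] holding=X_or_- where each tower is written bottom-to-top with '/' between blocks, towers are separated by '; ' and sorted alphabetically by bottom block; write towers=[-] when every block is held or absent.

step 1 (unstack(A, E)): towers=[B/D/C; E] holding=A
step 2 (stack(A, E)): towers=[B/D/C; E/A] holding=-
step 3 (unstack(C, D)): towers=[B/D; E/A] holding=C
step 4 (stack(C, A)): towers=[B/D; E/A/C] holding=-
step 5 (unstack(D, B)): towers=[B; E/A/C] holding=D

towers=[B; E/A/C] holding=D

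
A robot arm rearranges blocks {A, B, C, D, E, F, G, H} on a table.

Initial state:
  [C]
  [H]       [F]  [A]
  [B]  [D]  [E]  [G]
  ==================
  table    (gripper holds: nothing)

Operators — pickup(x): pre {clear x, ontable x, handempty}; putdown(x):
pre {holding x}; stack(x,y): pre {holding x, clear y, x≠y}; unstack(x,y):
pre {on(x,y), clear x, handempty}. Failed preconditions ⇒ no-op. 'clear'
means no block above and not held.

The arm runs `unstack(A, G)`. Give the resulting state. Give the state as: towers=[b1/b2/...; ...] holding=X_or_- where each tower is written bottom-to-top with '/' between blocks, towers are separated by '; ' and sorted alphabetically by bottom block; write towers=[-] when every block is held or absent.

before: towers=[B/H/C; D; E/F; G/A] holding=-
pre[unstack(A, G)]: on(A,G) ✓, clear(A) ✓, handempty ✓
all met → apply unstack(A, G)
after:  towers=[B/H/C; D; E/F; G] holding=A

towers=[B/H/C; D; E/F; G] holding=A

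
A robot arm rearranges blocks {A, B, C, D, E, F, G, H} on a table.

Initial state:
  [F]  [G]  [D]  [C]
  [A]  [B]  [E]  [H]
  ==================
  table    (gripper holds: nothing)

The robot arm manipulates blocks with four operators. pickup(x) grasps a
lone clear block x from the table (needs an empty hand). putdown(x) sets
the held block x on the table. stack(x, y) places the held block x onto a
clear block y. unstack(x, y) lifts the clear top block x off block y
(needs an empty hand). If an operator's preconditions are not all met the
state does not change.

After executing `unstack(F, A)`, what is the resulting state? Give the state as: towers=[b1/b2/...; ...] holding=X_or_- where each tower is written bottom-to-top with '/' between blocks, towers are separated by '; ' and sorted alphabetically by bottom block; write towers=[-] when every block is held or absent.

towers=[A; B/G; E/D; H/C] holding=F

before: towers=[A/F; B/G; E/D; H/C] holding=-
pre[unstack(F, A)]: on(F,A) yes, clear(F) yes, handempty yes
all met → apply unstack(F, A)
after:  towers=[A; B/G; E/D; H/C] holding=F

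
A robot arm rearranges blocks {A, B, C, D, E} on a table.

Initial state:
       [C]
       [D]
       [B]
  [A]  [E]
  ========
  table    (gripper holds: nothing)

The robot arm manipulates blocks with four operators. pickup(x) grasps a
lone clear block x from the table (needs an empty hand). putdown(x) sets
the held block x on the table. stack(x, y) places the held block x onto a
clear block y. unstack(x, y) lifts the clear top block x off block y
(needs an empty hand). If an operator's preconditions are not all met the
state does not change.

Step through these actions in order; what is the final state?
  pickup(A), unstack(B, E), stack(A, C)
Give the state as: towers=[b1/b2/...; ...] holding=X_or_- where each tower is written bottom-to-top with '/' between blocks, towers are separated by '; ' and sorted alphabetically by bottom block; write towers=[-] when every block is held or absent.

step 1 (pickup(A)): towers=[E/B/D/C] holding=A
step 2 (unstack(B, E)) [no-op]: towers=[E/B/D/C] holding=A
step 3 (stack(A, C)): towers=[E/B/D/C/A] holding=-

towers=[E/B/D/C/A] holding=-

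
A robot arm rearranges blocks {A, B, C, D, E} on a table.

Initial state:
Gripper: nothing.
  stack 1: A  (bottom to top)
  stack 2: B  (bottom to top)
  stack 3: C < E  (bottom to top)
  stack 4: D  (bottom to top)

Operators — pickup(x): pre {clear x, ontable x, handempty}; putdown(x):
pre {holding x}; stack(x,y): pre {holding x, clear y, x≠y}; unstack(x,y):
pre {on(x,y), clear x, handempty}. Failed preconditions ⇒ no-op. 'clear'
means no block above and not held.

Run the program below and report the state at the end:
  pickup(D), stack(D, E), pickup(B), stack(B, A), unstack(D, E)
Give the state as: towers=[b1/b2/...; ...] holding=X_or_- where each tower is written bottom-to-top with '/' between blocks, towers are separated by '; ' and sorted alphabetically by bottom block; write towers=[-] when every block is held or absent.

step 1 (pickup(D)): towers=[A; B; C/E] holding=D
step 2 (stack(D, E)): towers=[A; B; C/E/D] holding=-
step 3 (pickup(B)): towers=[A; C/E/D] holding=B
step 4 (stack(B, A)): towers=[A/B; C/E/D] holding=-
step 5 (unstack(D, E)): towers=[A/B; C/E] holding=D

towers=[A/B; C/E] holding=D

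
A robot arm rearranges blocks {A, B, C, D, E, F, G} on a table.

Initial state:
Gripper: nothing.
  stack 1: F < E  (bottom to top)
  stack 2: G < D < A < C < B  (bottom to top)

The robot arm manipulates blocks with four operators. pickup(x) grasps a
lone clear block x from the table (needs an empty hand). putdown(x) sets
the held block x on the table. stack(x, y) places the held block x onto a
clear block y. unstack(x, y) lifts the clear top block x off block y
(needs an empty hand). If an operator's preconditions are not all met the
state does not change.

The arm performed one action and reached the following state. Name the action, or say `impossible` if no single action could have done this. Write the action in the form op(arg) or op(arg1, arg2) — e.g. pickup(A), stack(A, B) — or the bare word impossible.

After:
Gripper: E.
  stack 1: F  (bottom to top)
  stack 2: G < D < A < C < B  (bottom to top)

target: towers=[F; G/D/A/C/B] holding=E
     unstack(B, C) → towers=[F/E; G/D/A/C] holding=B
     unstack(E, F) → towers=[F; G/D/A/C/B] holding=E  ← match

unstack(E, F)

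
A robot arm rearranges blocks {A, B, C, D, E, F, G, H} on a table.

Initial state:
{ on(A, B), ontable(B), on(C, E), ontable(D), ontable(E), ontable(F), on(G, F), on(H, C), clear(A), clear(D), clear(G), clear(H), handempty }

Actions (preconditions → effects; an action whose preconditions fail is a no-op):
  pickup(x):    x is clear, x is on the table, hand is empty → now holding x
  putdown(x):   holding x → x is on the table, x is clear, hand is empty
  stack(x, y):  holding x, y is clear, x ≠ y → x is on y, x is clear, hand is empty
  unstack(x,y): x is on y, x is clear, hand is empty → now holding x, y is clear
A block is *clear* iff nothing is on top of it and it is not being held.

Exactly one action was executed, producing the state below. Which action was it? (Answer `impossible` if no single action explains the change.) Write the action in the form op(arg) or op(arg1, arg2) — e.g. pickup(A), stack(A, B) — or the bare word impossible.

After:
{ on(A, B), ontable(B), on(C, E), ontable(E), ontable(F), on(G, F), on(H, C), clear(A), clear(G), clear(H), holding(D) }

pickup(D)

target: towers=[B/A; E/C/H; F/G] holding=D
     unstack(G, F) → towers=[B/A; D; E/C/H; F] holding=G
     unstack(A, B) → towers=[B; D; E/C/H; F/G] holding=A
     unstack(H, C) → towers=[B/A; D; E/C; F/G] holding=H
         pickup(D) → towers=[B/A; E/C/H; F/G] holding=D  ← match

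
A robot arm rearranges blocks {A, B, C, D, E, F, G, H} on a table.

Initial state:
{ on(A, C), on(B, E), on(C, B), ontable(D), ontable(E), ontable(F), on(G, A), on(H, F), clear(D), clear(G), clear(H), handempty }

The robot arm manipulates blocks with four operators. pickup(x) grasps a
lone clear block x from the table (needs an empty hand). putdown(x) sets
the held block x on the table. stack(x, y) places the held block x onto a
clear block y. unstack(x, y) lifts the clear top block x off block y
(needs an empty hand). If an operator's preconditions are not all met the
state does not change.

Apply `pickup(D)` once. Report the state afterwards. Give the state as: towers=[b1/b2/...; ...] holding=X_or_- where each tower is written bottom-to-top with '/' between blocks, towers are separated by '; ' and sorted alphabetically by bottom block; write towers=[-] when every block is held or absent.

towers=[E/B/C/A/G; F/H] holding=D

before: towers=[D; E/B/C/A/G; F/H] holding=-
pre[pickup(D)]: clear(D) yes, ontable(D) yes, handempty yes
all met → apply pickup(D)
after:  towers=[E/B/C/A/G; F/H] holding=D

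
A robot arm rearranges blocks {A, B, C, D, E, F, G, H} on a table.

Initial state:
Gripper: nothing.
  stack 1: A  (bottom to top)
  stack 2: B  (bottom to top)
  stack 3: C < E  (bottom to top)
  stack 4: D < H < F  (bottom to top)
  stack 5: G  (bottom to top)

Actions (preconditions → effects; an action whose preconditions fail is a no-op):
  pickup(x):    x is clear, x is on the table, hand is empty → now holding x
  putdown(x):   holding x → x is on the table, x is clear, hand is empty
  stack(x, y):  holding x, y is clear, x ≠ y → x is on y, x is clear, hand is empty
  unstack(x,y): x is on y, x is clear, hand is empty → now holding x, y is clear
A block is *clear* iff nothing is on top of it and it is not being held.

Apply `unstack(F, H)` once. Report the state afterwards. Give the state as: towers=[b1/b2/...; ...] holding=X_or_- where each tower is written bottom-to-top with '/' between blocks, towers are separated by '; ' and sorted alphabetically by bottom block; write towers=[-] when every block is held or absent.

before: towers=[A; B; C/E; D/H/F; G] holding=-
pre[unstack(F, H)]: on(F,H) ok, clear(F) ok, handempty ok
all met → apply unstack(F, H)
after:  towers=[A; B; C/E; D/H; G] holding=F

towers=[A; B; C/E; D/H; G] holding=F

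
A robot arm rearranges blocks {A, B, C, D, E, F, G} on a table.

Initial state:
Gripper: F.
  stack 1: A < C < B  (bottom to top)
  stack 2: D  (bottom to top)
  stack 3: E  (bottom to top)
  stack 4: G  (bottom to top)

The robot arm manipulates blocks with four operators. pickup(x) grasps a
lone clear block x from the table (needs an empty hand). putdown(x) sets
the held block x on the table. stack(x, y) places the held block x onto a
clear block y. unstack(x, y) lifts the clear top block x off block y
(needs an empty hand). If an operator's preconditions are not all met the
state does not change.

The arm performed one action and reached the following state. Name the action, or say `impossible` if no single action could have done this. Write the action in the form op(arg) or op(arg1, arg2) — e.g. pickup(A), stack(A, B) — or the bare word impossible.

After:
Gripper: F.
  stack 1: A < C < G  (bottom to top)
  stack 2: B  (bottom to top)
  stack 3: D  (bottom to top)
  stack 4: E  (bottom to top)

target: towers=[A/C/G; B; D; E] holding=F
        putdown(F) → towers=[A/C/B; D; E; F; G] holding=-
       stack(F, B) → towers=[A/C/B/F; D; E; G] holding=-
       stack(F, G) → towers=[A/C/B; D; E; G/F] holding=-
       stack(F, D) → towers=[A/C/B; D/F; E; G] holding=-
       stack(F, E) → towers=[A/C/B; D; E/F; G] holding=-
none of the 5 applicable actions match → impossible

impossible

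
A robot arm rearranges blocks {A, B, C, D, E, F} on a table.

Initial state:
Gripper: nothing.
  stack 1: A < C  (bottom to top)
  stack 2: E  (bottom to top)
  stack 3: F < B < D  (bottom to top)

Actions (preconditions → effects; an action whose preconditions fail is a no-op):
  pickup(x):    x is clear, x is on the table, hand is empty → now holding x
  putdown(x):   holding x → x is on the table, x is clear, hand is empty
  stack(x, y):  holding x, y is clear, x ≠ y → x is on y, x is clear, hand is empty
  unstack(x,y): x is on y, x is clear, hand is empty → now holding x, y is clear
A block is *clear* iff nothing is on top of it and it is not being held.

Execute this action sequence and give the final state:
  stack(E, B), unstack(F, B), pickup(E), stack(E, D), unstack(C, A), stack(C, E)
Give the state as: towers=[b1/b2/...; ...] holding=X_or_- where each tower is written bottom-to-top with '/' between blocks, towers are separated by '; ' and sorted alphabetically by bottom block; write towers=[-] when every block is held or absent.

towers=[A; F/B/D/E/C] holding=-

step 1 (stack(E, B)) [no-op]: towers=[A/C; E; F/B/D] holding=-
step 2 (unstack(F, B)) [no-op]: towers=[A/C; E; F/B/D] holding=-
step 3 (pickup(E)): towers=[A/C; F/B/D] holding=E
step 4 (stack(E, D)): towers=[A/C; F/B/D/E] holding=-
step 5 (unstack(C, A)): towers=[A; F/B/D/E] holding=C
step 6 (stack(C, E)): towers=[A; F/B/D/E/C] holding=-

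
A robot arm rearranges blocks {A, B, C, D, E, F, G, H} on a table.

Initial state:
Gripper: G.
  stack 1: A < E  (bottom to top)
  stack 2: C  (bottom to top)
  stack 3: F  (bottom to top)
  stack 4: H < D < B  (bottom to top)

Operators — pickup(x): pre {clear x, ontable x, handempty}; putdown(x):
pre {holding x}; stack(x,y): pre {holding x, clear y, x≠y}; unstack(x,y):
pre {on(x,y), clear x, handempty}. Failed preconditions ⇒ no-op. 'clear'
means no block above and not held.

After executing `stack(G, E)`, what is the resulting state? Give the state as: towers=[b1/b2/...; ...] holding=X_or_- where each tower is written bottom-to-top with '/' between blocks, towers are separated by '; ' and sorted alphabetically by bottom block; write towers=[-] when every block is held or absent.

before: towers=[A/E; C; F; H/D/B] holding=G
pre[stack(G, E)]: holding(G) yes, clear(E) yes, G≠E yes
all met → apply stack(G, E)
after:  towers=[A/E/G; C; F; H/D/B] holding=-

towers=[A/E/G; C; F; H/D/B] holding=-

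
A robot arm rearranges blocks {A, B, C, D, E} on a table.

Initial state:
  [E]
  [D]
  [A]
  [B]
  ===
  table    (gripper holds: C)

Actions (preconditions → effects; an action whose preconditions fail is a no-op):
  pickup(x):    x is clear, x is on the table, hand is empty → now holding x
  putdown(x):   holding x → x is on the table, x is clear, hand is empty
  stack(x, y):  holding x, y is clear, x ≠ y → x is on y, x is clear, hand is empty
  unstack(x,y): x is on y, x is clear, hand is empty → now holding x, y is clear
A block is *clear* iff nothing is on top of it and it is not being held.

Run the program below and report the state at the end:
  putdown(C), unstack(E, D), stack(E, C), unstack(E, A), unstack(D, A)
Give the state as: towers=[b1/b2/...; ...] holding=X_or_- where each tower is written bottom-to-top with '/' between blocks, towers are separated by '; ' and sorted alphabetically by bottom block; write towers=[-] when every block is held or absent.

step 1 (putdown(C)): towers=[B/A/D/E; C] holding=-
step 2 (unstack(E, D)): towers=[B/A/D; C] holding=E
step 3 (stack(E, C)): towers=[B/A/D; C/E] holding=-
step 4 (unstack(E, A)) [no-op]: towers=[B/A/D; C/E] holding=-
step 5 (unstack(D, A)): towers=[B/A; C/E] holding=D

towers=[B/A; C/E] holding=D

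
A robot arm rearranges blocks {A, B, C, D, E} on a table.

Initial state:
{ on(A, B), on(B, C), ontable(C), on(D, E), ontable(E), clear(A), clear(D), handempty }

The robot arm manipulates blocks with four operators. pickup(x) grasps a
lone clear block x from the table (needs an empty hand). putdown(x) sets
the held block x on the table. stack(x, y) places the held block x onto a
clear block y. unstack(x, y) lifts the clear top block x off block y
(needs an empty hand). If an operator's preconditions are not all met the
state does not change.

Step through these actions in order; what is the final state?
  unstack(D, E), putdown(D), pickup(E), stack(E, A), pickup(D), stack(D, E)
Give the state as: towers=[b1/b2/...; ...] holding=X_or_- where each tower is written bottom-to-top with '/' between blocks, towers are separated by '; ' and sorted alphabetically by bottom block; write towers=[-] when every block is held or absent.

step 1 (unstack(D, E)): towers=[C/B/A; E] holding=D
step 2 (putdown(D)): towers=[C/B/A; D; E] holding=-
step 3 (pickup(E)): towers=[C/B/A; D] holding=E
step 4 (stack(E, A)): towers=[C/B/A/E; D] holding=-
step 5 (pickup(D)): towers=[C/B/A/E] holding=D
step 6 (stack(D, E)): towers=[C/B/A/E/D] holding=-

towers=[C/B/A/E/D] holding=-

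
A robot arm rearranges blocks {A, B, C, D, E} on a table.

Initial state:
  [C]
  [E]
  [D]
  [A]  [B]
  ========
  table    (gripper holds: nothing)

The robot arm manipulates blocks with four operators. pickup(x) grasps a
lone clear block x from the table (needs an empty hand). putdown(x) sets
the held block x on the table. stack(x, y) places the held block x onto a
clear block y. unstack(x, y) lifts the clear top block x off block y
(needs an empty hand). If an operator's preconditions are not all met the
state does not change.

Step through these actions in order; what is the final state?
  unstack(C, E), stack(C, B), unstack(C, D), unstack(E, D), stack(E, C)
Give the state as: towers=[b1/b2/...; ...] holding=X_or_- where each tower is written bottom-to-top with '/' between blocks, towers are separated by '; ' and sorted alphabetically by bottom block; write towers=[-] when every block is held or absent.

towers=[A/D; B/C/E] holding=-

step 1 (unstack(C, E)): towers=[A/D/E; B] holding=C
step 2 (stack(C, B)): towers=[A/D/E; B/C] holding=-
step 3 (unstack(C, D)) [no-op]: towers=[A/D/E; B/C] holding=-
step 4 (unstack(E, D)): towers=[A/D; B/C] holding=E
step 5 (stack(E, C)): towers=[A/D; B/C/E] holding=-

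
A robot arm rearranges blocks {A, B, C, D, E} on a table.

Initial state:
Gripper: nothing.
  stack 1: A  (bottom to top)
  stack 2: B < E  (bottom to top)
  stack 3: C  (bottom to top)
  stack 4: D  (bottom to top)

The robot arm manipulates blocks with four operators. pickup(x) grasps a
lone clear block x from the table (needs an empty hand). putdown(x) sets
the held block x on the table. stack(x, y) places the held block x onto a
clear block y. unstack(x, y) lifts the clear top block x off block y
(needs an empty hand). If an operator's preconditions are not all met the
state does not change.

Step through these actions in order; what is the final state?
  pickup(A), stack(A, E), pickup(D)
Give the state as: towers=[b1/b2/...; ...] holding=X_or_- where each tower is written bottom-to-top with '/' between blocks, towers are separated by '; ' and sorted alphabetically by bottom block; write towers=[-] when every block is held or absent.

towers=[B/E/A; C] holding=D

step 1 (pickup(A)): towers=[B/E; C; D] holding=A
step 2 (stack(A, E)): towers=[B/E/A; C; D] holding=-
step 3 (pickup(D)): towers=[B/E/A; C] holding=D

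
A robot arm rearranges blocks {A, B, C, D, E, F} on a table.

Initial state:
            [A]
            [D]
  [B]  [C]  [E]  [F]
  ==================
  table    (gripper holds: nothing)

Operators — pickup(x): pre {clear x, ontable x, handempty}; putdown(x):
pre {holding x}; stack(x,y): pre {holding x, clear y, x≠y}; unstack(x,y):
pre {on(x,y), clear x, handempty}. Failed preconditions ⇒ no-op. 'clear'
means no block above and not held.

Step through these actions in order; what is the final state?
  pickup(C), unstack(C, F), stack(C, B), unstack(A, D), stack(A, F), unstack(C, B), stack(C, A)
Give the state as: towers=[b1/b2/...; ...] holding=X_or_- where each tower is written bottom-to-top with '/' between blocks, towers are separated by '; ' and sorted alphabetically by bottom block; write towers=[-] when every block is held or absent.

step 1 (pickup(C)): towers=[B; E/D/A; F] holding=C
step 2 (unstack(C, F)) [no-op]: towers=[B; E/D/A; F] holding=C
step 3 (stack(C, B)): towers=[B/C; E/D/A; F] holding=-
step 4 (unstack(A, D)): towers=[B/C; E/D; F] holding=A
step 5 (stack(A, F)): towers=[B/C; E/D; F/A] holding=-
step 6 (unstack(C, B)): towers=[B; E/D; F/A] holding=C
step 7 (stack(C, A)): towers=[B; E/D; F/A/C] holding=-

towers=[B; E/D; F/A/C] holding=-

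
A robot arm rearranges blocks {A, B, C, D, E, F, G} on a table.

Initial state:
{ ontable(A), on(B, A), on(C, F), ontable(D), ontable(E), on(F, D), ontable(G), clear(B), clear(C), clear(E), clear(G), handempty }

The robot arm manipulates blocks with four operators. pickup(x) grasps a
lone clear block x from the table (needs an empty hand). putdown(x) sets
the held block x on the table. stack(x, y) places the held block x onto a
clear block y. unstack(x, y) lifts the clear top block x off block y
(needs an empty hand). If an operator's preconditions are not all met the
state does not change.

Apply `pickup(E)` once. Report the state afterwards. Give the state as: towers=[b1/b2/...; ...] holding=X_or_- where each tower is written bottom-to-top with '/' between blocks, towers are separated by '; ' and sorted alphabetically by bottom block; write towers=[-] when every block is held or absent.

towers=[A/B; D/F/C; G] holding=E

before: towers=[A/B; D/F/C; E; G] holding=-
pre[pickup(E)]: clear(E) ✓, ontable(E) ✓, handempty ✓
all met → apply pickup(E)
after:  towers=[A/B; D/F/C; G] holding=E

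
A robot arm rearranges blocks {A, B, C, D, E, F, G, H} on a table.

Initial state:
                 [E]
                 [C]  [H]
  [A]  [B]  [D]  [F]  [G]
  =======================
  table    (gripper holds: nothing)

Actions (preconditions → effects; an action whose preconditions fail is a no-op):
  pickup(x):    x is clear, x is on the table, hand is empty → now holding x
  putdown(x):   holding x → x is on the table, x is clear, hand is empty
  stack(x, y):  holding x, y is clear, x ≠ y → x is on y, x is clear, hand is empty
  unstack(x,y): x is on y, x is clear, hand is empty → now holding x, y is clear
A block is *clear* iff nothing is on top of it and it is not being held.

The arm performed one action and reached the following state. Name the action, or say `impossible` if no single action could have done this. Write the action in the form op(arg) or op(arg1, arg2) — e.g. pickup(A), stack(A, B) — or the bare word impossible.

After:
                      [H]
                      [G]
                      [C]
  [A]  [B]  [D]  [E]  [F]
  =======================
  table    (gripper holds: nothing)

target: towers=[A; B; D; E; F/C/G/H] holding=-
         pickup(A) → towers=[B; D; F/C/E; G/H] holding=A
     unstack(E, C) → towers=[A; B; D; F/C; G/H] holding=E
     unstack(H, G) → towers=[A; B; D; F/C/E; G] holding=H
         pickup(B) → towers=[A; D; F/C/E; G/H] holding=B
         pickup(D) → towers=[A; B; F/C/E; G/H] holding=D
none of the 5 applicable actions match → impossible

impossible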